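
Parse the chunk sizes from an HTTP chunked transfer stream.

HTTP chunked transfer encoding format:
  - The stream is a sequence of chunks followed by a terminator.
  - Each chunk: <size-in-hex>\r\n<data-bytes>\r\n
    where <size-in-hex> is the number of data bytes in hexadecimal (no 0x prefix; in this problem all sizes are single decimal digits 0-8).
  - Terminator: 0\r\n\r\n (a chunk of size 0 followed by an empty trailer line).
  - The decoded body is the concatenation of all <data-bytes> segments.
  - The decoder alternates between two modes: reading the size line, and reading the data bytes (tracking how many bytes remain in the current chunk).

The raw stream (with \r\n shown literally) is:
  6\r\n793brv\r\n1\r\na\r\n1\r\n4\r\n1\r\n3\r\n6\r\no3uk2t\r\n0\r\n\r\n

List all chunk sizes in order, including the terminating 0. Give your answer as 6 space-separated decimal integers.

Chunk 1: stream[0..1]='6' size=0x6=6, data at stream[3..9]='793brv' -> body[0..6], body so far='793brv'
Chunk 2: stream[11..12]='1' size=0x1=1, data at stream[14..15]='a' -> body[6..7], body so far='793brva'
Chunk 3: stream[17..18]='1' size=0x1=1, data at stream[20..21]='4' -> body[7..8], body so far='793brva4'
Chunk 4: stream[23..24]='1' size=0x1=1, data at stream[26..27]='3' -> body[8..9], body so far='793brva43'
Chunk 5: stream[29..30]='6' size=0x6=6, data at stream[32..38]='o3uk2t' -> body[9..15], body so far='793brva43o3uk2t'
Chunk 6: stream[40..41]='0' size=0 (terminator). Final body='793brva43o3uk2t' (15 bytes)

Answer: 6 1 1 1 6 0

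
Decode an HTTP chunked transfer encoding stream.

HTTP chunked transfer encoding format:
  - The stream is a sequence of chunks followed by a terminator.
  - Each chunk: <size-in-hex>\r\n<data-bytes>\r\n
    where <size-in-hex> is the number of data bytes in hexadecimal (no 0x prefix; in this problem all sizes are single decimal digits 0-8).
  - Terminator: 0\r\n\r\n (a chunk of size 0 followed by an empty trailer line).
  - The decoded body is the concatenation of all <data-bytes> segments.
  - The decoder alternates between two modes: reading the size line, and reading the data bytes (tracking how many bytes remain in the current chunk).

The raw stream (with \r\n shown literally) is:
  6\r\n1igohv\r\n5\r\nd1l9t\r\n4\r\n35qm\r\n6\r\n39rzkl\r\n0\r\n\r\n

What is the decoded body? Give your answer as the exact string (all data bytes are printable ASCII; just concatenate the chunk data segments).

Answer: 1igohvd1l9t35qm39rzkl

Derivation:
Chunk 1: stream[0..1]='6' size=0x6=6, data at stream[3..9]='1igohv' -> body[0..6], body so far='1igohv'
Chunk 2: stream[11..12]='5' size=0x5=5, data at stream[14..19]='d1l9t' -> body[6..11], body so far='1igohvd1l9t'
Chunk 3: stream[21..22]='4' size=0x4=4, data at stream[24..28]='35qm' -> body[11..15], body so far='1igohvd1l9t35qm'
Chunk 4: stream[30..31]='6' size=0x6=6, data at stream[33..39]='39rzkl' -> body[15..21], body so far='1igohvd1l9t35qm39rzkl'
Chunk 5: stream[41..42]='0' size=0 (terminator). Final body='1igohvd1l9t35qm39rzkl' (21 bytes)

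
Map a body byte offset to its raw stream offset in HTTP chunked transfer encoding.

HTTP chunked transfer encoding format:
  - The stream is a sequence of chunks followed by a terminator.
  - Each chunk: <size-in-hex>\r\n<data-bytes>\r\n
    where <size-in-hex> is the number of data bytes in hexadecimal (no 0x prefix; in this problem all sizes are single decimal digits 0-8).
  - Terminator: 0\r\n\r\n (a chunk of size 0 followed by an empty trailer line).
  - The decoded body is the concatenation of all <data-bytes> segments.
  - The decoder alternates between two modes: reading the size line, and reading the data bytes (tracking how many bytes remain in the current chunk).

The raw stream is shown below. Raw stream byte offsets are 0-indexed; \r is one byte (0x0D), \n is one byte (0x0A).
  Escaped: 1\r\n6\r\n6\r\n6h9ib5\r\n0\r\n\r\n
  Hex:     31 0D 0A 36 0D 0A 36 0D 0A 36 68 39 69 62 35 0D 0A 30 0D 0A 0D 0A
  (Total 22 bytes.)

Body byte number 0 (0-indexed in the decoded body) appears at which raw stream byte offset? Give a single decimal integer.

Answer: 3

Derivation:
Chunk 1: stream[0..1]='1' size=0x1=1, data at stream[3..4]='6' -> body[0..1], body so far='6'
Chunk 2: stream[6..7]='6' size=0x6=6, data at stream[9..15]='6h9ib5' -> body[1..7], body so far='66h9ib5'
Chunk 3: stream[17..18]='0' size=0 (terminator). Final body='66h9ib5' (7 bytes)
Body byte 0 at stream offset 3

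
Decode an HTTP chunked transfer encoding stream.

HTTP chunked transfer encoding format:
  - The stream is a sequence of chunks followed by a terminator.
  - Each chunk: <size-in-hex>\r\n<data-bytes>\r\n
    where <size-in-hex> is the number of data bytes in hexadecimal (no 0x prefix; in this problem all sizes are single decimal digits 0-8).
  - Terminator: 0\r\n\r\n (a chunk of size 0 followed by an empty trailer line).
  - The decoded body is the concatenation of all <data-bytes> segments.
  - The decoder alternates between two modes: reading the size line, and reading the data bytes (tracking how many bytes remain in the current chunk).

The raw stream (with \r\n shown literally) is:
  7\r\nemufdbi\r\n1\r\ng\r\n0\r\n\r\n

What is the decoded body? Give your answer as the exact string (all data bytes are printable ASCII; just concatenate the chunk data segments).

Chunk 1: stream[0..1]='7' size=0x7=7, data at stream[3..10]='emufdbi' -> body[0..7], body so far='emufdbi'
Chunk 2: stream[12..13]='1' size=0x1=1, data at stream[15..16]='g' -> body[7..8], body so far='emufdbig'
Chunk 3: stream[18..19]='0' size=0 (terminator). Final body='emufdbig' (8 bytes)

Answer: emufdbig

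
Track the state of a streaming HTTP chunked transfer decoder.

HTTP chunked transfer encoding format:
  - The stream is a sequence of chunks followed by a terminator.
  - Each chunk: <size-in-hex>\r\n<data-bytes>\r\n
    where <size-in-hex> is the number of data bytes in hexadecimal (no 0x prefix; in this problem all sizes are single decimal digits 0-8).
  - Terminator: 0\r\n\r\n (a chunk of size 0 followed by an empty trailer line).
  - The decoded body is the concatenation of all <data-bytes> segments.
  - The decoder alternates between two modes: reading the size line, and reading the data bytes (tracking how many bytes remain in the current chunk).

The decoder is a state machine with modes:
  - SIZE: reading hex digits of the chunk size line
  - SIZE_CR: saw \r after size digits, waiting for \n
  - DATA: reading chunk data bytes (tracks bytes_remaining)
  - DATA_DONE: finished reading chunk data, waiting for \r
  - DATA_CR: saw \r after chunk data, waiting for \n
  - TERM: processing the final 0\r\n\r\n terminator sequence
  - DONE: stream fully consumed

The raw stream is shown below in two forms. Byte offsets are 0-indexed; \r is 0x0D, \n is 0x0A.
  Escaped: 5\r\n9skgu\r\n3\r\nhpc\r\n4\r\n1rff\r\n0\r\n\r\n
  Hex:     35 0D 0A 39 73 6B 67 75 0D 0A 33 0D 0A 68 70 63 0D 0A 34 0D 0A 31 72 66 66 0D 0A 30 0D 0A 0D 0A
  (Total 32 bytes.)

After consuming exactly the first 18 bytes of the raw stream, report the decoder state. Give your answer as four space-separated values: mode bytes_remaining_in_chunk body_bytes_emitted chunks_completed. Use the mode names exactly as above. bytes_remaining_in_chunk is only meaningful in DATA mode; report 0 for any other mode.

Answer: SIZE 0 8 2

Derivation:
Byte 0 = '5': mode=SIZE remaining=0 emitted=0 chunks_done=0
Byte 1 = 0x0D: mode=SIZE_CR remaining=0 emitted=0 chunks_done=0
Byte 2 = 0x0A: mode=DATA remaining=5 emitted=0 chunks_done=0
Byte 3 = '9': mode=DATA remaining=4 emitted=1 chunks_done=0
Byte 4 = 's': mode=DATA remaining=3 emitted=2 chunks_done=0
Byte 5 = 'k': mode=DATA remaining=2 emitted=3 chunks_done=0
Byte 6 = 'g': mode=DATA remaining=1 emitted=4 chunks_done=0
Byte 7 = 'u': mode=DATA_DONE remaining=0 emitted=5 chunks_done=0
Byte 8 = 0x0D: mode=DATA_CR remaining=0 emitted=5 chunks_done=0
Byte 9 = 0x0A: mode=SIZE remaining=0 emitted=5 chunks_done=1
Byte 10 = '3': mode=SIZE remaining=0 emitted=5 chunks_done=1
Byte 11 = 0x0D: mode=SIZE_CR remaining=0 emitted=5 chunks_done=1
Byte 12 = 0x0A: mode=DATA remaining=3 emitted=5 chunks_done=1
Byte 13 = 'h': mode=DATA remaining=2 emitted=6 chunks_done=1
Byte 14 = 'p': mode=DATA remaining=1 emitted=7 chunks_done=1
Byte 15 = 'c': mode=DATA_DONE remaining=0 emitted=8 chunks_done=1
Byte 16 = 0x0D: mode=DATA_CR remaining=0 emitted=8 chunks_done=1
Byte 17 = 0x0A: mode=SIZE remaining=0 emitted=8 chunks_done=2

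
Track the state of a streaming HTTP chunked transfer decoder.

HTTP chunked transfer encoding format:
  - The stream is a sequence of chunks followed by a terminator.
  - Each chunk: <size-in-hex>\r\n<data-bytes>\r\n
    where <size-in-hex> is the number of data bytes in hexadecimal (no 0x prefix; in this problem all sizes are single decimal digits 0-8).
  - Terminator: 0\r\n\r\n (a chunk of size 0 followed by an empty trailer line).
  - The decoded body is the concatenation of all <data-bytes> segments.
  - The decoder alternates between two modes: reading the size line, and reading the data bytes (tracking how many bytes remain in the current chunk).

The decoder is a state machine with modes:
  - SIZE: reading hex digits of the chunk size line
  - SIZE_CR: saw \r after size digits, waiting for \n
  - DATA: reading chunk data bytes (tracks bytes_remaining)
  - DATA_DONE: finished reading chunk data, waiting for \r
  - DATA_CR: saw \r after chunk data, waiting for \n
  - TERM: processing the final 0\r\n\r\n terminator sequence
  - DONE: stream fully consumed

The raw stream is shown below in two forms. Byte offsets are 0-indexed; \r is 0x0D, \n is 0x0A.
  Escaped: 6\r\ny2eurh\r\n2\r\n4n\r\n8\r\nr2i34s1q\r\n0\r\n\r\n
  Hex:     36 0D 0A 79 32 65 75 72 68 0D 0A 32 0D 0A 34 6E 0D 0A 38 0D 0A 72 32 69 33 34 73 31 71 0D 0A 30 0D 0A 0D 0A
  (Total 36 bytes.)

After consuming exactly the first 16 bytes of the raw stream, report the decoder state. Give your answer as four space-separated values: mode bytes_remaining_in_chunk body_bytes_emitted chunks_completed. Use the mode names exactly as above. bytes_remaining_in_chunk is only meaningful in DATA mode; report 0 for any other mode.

Byte 0 = '6': mode=SIZE remaining=0 emitted=0 chunks_done=0
Byte 1 = 0x0D: mode=SIZE_CR remaining=0 emitted=0 chunks_done=0
Byte 2 = 0x0A: mode=DATA remaining=6 emitted=0 chunks_done=0
Byte 3 = 'y': mode=DATA remaining=5 emitted=1 chunks_done=0
Byte 4 = '2': mode=DATA remaining=4 emitted=2 chunks_done=0
Byte 5 = 'e': mode=DATA remaining=3 emitted=3 chunks_done=0
Byte 6 = 'u': mode=DATA remaining=2 emitted=4 chunks_done=0
Byte 7 = 'r': mode=DATA remaining=1 emitted=5 chunks_done=0
Byte 8 = 'h': mode=DATA_DONE remaining=0 emitted=6 chunks_done=0
Byte 9 = 0x0D: mode=DATA_CR remaining=0 emitted=6 chunks_done=0
Byte 10 = 0x0A: mode=SIZE remaining=0 emitted=6 chunks_done=1
Byte 11 = '2': mode=SIZE remaining=0 emitted=6 chunks_done=1
Byte 12 = 0x0D: mode=SIZE_CR remaining=0 emitted=6 chunks_done=1
Byte 13 = 0x0A: mode=DATA remaining=2 emitted=6 chunks_done=1
Byte 14 = '4': mode=DATA remaining=1 emitted=7 chunks_done=1
Byte 15 = 'n': mode=DATA_DONE remaining=0 emitted=8 chunks_done=1

Answer: DATA_DONE 0 8 1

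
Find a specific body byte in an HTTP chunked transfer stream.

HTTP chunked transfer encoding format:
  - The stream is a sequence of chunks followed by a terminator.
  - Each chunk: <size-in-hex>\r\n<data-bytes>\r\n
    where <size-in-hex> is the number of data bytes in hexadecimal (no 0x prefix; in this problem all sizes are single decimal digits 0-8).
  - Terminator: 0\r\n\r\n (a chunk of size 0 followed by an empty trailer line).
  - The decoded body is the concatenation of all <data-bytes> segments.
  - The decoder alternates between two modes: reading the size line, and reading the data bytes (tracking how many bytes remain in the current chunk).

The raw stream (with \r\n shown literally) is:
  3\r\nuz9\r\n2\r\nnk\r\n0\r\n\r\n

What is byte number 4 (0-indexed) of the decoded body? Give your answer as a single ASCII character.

Answer: k

Derivation:
Chunk 1: stream[0..1]='3' size=0x3=3, data at stream[3..6]='uz9' -> body[0..3], body so far='uz9'
Chunk 2: stream[8..9]='2' size=0x2=2, data at stream[11..13]='nk' -> body[3..5], body so far='uz9nk'
Chunk 3: stream[15..16]='0' size=0 (terminator). Final body='uz9nk' (5 bytes)
Body byte 4 = 'k'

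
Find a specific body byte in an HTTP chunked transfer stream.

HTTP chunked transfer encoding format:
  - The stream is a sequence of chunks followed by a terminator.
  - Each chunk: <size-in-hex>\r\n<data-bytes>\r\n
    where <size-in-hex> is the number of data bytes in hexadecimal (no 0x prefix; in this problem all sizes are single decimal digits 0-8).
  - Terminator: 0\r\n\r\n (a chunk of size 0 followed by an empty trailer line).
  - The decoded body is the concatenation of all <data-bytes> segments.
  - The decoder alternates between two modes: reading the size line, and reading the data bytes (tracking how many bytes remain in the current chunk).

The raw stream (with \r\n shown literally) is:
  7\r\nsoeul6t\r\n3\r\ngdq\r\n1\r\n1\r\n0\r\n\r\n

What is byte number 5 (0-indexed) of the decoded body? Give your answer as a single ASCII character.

Answer: 6

Derivation:
Chunk 1: stream[0..1]='7' size=0x7=7, data at stream[3..10]='soeul6t' -> body[0..7], body so far='soeul6t'
Chunk 2: stream[12..13]='3' size=0x3=3, data at stream[15..18]='gdq' -> body[7..10], body so far='soeul6tgdq'
Chunk 3: stream[20..21]='1' size=0x1=1, data at stream[23..24]='1' -> body[10..11], body so far='soeul6tgdq1'
Chunk 4: stream[26..27]='0' size=0 (terminator). Final body='soeul6tgdq1' (11 bytes)
Body byte 5 = '6'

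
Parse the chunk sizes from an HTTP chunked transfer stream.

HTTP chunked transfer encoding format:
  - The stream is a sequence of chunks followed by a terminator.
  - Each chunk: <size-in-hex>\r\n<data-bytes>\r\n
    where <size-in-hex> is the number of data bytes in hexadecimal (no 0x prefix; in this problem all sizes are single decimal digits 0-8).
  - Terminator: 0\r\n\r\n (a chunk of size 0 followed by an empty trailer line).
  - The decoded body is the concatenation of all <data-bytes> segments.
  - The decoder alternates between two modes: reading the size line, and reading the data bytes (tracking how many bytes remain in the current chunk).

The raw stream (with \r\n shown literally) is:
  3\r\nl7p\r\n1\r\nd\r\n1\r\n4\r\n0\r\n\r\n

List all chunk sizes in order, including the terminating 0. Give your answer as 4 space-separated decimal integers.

Answer: 3 1 1 0

Derivation:
Chunk 1: stream[0..1]='3' size=0x3=3, data at stream[3..6]='l7p' -> body[0..3], body so far='l7p'
Chunk 2: stream[8..9]='1' size=0x1=1, data at stream[11..12]='d' -> body[3..4], body so far='l7pd'
Chunk 3: stream[14..15]='1' size=0x1=1, data at stream[17..18]='4' -> body[4..5], body so far='l7pd4'
Chunk 4: stream[20..21]='0' size=0 (terminator). Final body='l7pd4' (5 bytes)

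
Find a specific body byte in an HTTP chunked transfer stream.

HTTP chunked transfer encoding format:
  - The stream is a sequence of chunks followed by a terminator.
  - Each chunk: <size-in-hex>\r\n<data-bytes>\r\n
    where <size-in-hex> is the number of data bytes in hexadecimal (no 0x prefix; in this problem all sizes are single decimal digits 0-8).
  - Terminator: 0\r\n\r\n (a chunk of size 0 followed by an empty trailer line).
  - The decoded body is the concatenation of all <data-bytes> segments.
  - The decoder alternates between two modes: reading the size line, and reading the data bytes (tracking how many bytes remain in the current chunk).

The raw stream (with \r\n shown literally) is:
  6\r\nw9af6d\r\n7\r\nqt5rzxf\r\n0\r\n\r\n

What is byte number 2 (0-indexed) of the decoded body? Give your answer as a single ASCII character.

Chunk 1: stream[0..1]='6' size=0x6=6, data at stream[3..9]='w9af6d' -> body[0..6], body so far='w9af6d'
Chunk 2: stream[11..12]='7' size=0x7=7, data at stream[14..21]='qt5rzxf' -> body[6..13], body so far='w9af6dqt5rzxf'
Chunk 3: stream[23..24]='0' size=0 (terminator). Final body='w9af6dqt5rzxf' (13 bytes)
Body byte 2 = 'a'

Answer: a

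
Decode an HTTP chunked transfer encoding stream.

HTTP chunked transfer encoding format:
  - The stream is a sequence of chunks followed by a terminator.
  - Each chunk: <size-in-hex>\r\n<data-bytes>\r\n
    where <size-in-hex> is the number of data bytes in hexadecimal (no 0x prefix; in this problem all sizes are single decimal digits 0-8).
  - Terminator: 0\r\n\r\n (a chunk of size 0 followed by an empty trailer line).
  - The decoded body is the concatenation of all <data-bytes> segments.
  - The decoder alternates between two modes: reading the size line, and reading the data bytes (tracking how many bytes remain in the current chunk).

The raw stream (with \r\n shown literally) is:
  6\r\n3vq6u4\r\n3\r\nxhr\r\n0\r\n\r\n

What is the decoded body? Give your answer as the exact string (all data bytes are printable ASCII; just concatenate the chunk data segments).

Answer: 3vq6u4xhr

Derivation:
Chunk 1: stream[0..1]='6' size=0x6=6, data at stream[3..9]='3vq6u4' -> body[0..6], body so far='3vq6u4'
Chunk 2: stream[11..12]='3' size=0x3=3, data at stream[14..17]='xhr' -> body[6..9], body so far='3vq6u4xhr'
Chunk 3: stream[19..20]='0' size=0 (terminator). Final body='3vq6u4xhr' (9 bytes)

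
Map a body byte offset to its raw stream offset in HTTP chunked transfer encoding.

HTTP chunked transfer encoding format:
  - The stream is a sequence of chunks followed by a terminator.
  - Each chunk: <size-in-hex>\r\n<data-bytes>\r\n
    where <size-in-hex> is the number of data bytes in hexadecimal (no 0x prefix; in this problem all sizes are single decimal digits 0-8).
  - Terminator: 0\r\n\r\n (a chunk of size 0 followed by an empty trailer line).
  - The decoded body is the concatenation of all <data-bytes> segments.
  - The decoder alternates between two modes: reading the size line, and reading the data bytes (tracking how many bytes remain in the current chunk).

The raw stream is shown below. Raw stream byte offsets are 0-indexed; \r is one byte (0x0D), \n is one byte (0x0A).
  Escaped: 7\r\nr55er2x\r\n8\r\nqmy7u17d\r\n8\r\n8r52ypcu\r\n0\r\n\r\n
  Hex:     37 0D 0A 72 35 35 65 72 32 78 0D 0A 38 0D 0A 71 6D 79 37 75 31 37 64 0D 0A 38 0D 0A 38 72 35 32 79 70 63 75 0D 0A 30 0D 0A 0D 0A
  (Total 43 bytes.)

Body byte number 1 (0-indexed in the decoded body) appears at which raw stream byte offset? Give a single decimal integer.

Answer: 4

Derivation:
Chunk 1: stream[0..1]='7' size=0x7=7, data at stream[3..10]='r55er2x' -> body[0..7], body so far='r55er2x'
Chunk 2: stream[12..13]='8' size=0x8=8, data at stream[15..23]='qmy7u17d' -> body[7..15], body so far='r55er2xqmy7u17d'
Chunk 3: stream[25..26]='8' size=0x8=8, data at stream[28..36]='8r52ypcu' -> body[15..23], body so far='r55er2xqmy7u17d8r52ypcu'
Chunk 4: stream[38..39]='0' size=0 (terminator). Final body='r55er2xqmy7u17d8r52ypcu' (23 bytes)
Body byte 1 at stream offset 4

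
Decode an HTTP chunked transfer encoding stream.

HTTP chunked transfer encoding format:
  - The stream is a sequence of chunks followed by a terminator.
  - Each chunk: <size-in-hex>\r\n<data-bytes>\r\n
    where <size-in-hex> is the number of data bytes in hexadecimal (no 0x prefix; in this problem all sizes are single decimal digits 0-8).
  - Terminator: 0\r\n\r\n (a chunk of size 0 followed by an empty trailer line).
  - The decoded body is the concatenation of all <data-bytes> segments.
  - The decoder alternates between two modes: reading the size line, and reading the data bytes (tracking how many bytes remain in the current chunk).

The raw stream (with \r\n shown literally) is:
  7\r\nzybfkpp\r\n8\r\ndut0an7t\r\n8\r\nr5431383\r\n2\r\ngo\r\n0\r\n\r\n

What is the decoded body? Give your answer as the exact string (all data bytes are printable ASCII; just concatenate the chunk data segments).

Chunk 1: stream[0..1]='7' size=0x7=7, data at stream[3..10]='zybfkpp' -> body[0..7], body so far='zybfkpp'
Chunk 2: stream[12..13]='8' size=0x8=8, data at stream[15..23]='dut0an7t' -> body[7..15], body so far='zybfkppdut0an7t'
Chunk 3: stream[25..26]='8' size=0x8=8, data at stream[28..36]='r5431383' -> body[15..23], body so far='zybfkppdut0an7tr5431383'
Chunk 4: stream[38..39]='2' size=0x2=2, data at stream[41..43]='go' -> body[23..25], body so far='zybfkppdut0an7tr5431383go'
Chunk 5: stream[45..46]='0' size=0 (terminator). Final body='zybfkppdut0an7tr5431383go' (25 bytes)

Answer: zybfkppdut0an7tr5431383go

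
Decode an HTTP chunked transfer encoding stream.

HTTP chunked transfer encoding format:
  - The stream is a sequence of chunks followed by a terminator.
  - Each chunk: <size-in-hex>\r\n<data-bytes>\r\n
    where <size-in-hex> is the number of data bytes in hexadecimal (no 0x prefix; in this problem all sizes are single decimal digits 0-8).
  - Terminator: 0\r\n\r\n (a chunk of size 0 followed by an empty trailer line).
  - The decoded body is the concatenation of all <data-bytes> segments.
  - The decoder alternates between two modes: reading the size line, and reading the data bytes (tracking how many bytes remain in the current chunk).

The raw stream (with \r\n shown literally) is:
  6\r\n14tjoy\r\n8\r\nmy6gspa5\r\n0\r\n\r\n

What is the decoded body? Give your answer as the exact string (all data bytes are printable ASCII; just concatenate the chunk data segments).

Chunk 1: stream[0..1]='6' size=0x6=6, data at stream[3..9]='14tjoy' -> body[0..6], body so far='14tjoy'
Chunk 2: stream[11..12]='8' size=0x8=8, data at stream[14..22]='my6gspa5' -> body[6..14], body so far='14tjoymy6gspa5'
Chunk 3: stream[24..25]='0' size=0 (terminator). Final body='14tjoymy6gspa5' (14 bytes)

Answer: 14tjoymy6gspa5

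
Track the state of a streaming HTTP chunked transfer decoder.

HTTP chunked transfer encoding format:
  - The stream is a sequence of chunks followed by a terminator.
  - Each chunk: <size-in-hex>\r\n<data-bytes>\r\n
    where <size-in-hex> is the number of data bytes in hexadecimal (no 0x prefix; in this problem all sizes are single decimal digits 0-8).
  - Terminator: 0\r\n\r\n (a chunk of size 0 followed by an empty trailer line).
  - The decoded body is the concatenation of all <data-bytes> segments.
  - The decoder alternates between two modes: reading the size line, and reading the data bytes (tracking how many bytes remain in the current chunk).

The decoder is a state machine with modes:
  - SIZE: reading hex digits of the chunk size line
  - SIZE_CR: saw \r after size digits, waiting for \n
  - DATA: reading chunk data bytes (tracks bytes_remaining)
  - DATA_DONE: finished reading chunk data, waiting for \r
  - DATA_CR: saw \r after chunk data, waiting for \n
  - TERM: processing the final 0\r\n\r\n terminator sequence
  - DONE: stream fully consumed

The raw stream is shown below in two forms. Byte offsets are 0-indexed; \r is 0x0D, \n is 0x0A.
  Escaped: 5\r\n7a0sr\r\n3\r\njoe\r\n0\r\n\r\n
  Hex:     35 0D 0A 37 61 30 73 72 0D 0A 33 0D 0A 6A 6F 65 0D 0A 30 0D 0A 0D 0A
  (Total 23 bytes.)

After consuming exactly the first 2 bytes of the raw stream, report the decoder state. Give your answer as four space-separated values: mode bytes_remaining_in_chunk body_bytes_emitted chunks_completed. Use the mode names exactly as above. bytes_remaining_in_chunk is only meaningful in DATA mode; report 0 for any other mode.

Answer: SIZE_CR 0 0 0

Derivation:
Byte 0 = '5': mode=SIZE remaining=0 emitted=0 chunks_done=0
Byte 1 = 0x0D: mode=SIZE_CR remaining=0 emitted=0 chunks_done=0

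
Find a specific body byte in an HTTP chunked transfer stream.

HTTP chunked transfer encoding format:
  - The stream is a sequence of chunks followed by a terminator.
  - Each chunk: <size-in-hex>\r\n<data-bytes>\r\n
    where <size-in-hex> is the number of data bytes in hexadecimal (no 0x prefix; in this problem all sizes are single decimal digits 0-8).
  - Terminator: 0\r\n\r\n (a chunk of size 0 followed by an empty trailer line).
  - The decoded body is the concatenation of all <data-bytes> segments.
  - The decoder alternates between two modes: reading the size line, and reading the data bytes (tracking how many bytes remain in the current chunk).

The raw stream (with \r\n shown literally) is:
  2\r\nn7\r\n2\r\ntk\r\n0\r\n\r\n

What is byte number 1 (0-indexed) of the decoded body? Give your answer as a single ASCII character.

Chunk 1: stream[0..1]='2' size=0x2=2, data at stream[3..5]='n7' -> body[0..2], body so far='n7'
Chunk 2: stream[7..8]='2' size=0x2=2, data at stream[10..12]='tk' -> body[2..4], body so far='n7tk'
Chunk 3: stream[14..15]='0' size=0 (terminator). Final body='n7tk' (4 bytes)
Body byte 1 = '7'

Answer: 7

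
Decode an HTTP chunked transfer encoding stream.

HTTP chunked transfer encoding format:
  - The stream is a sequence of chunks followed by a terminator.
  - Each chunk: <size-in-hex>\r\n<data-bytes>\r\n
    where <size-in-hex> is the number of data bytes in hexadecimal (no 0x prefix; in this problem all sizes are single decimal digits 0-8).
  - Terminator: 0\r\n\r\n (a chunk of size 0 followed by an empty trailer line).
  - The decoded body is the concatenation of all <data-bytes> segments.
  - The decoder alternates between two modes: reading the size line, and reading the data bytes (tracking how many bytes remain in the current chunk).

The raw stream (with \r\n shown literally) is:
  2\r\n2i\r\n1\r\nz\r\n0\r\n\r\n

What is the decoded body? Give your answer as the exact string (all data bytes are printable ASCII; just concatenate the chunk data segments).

Answer: 2iz

Derivation:
Chunk 1: stream[0..1]='2' size=0x2=2, data at stream[3..5]='2i' -> body[0..2], body so far='2i'
Chunk 2: stream[7..8]='1' size=0x1=1, data at stream[10..11]='z' -> body[2..3], body so far='2iz'
Chunk 3: stream[13..14]='0' size=0 (terminator). Final body='2iz' (3 bytes)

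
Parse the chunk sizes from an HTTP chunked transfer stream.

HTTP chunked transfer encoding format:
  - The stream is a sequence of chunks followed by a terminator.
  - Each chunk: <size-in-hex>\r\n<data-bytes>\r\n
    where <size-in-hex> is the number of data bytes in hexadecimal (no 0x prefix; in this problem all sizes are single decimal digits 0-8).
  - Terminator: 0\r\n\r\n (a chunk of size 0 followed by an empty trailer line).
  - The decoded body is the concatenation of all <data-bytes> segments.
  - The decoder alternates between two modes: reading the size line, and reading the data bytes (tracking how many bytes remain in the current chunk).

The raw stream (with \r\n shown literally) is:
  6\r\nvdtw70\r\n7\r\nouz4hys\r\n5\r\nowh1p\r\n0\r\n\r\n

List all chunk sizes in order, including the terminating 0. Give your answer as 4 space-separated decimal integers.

Answer: 6 7 5 0

Derivation:
Chunk 1: stream[0..1]='6' size=0x6=6, data at stream[3..9]='vdtw70' -> body[0..6], body so far='vdtw70'
Chunk 2: stream[11..12]='7' size=0x7=7, data at stream[14..21]='ouz4hys' -> body[6..13], body so far='vdtw70ouz4hys'
Chunk 3: stream[23..24]='5' size=0x5=5, data at stream[26..31]='owh1p' -> body[13..18], body so far='vdtw70ouz4hysowh1p'
Chunk 4: stream[33..34]='0' size=0 (terminator). Final body='vdtw70ouz4hysowh1p' (18 bytes)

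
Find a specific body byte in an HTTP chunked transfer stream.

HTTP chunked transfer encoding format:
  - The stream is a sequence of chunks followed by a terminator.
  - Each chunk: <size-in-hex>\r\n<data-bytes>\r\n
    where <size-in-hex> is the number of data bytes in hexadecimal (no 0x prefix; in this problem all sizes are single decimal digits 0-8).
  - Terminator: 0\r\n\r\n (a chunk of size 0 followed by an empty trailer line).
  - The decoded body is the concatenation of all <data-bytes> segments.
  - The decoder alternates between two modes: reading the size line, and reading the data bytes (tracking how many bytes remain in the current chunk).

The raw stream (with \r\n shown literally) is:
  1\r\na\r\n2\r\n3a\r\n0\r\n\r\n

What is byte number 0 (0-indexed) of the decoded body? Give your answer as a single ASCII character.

Chunk 1: stream[0..1]='1' size=0x1=1, data at stream[3..4]='a' -> body[0..1], body so far='a'
Chunk 2: stream[6..7]='2' size=0x2=2, data at stream[9..11]='3a' -> body[1..3], body so far='a3a'
Chunk 3: stream[13..14]='0' size=0 (terminator). Final body='a3a' (3 bytes)
Body byte 0 = 'a'

Answer: a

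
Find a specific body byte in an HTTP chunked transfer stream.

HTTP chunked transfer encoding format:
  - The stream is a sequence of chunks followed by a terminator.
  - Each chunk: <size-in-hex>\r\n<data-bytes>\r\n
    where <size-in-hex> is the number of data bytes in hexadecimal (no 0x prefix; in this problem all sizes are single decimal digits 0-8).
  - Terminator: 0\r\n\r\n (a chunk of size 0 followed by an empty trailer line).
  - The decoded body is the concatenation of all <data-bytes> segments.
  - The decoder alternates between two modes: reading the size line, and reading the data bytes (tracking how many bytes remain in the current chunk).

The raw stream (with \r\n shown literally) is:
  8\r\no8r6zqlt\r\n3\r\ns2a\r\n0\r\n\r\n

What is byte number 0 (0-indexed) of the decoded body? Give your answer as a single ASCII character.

Answer: o

Derivation:
Chunk 1: stream[0..1]='8' size=0x8=8, data at stream[3..11]='o8r6zqlt' -> body[0..8], body so far='o8r6zqlt'
Chunk 2: stream[13..14]='3' size=0x3=3, data at stream[16..19]='s2a' -> body[8..11], body so far='o8r6zqlts2a'
Chunk 3: stream[21..22]='0' size=0 (terminator). Final body='o8r6zqlts2a' (11 bytes)
Body byte 0 = 'o'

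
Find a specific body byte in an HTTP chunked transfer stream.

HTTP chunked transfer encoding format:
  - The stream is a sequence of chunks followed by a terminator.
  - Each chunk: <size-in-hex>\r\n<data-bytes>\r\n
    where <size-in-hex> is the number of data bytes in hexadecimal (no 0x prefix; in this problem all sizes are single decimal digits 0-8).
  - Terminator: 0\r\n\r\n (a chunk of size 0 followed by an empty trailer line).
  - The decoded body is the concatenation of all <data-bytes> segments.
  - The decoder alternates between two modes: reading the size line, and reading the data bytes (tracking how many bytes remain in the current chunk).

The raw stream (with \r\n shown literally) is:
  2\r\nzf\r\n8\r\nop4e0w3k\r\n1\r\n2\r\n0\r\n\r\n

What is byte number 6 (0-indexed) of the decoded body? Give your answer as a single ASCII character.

Chunk 1: stream[0..1]='2' size=0x2=2, data at stream[3..5]='zf' -> body[0..2], body so far='zf'
Chunk 2: stream[7..8]='8' size=0x8=8, data at stream[10..18]='op4e0w3k' -> body[2..10], body so far='zfop4e0w3k'
Chunk 3: stream[20..21]='1' size=0x1=1, data at stream[23..24]='2' -> body[10..11], body so far='zfop4e0w3k2'
Chunk 4: stream[26..27]='0' size=0 (terminator). Final body='zfop4e0w3k2' (11 bytes)
Body byte 6 = '0'

Answer: 0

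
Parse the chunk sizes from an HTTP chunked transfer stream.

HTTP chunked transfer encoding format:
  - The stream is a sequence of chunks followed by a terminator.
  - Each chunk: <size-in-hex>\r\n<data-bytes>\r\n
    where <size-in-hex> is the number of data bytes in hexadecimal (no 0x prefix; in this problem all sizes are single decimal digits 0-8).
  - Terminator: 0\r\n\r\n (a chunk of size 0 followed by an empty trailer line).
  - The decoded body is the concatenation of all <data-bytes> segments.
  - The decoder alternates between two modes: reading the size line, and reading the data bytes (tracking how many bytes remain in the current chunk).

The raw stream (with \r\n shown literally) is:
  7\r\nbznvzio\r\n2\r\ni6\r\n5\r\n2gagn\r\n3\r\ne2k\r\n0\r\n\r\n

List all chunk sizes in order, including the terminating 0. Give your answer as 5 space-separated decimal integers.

Answer: 7 2 5 3 0

Derivation:
Chunk 1: stream[0..1]='7' size=0x7=7, data at stream[3..10]='bznvzio' -> body[0..7], body so far='bznvzio'
Chunk 2: stream[12..13]='2' size=0x2=2, data at stream[15..17]='i6' -> body[7..9], body so far='bznvzioi6'
Chunk 3: stream[19..20]='5' size=0x5=5, data at stream[22..27]='2gagn' -> body[9..14], body so far='bznvzioi62gagn'
Chunk 4: stream[29..30]='3' size=0x3=3, data at stream[32..35]='e2k' -> body[14..17], body so far='bznvzioi62gagne2k'
Chunk 5: stream[37..38]='0' size=0 (terminator). Final body='bznvzioi62gagne2k' (17 bytes)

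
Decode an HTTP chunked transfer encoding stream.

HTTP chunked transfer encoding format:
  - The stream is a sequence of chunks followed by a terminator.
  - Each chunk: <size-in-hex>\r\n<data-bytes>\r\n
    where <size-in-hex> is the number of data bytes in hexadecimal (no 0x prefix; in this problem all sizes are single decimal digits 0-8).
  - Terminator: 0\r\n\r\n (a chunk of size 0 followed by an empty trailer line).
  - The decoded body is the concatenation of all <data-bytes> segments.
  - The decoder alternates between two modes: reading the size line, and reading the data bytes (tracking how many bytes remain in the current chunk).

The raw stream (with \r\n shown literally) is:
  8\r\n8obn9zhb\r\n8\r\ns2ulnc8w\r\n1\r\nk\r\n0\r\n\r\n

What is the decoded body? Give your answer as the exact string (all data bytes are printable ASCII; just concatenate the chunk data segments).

Answer: 8obn9zhbs2ulnc8wk

Derivation:
Chunk 1: stream[0..1]='8' size=0x8=8, data at stream[3..11]='8obn9zhb' -> body[0..8], body so far='8obn9zhb'
Chunk 2: stream[13..14]='8' size=0x8=8, data at stream[16..24]='s2ulnc8w' -> body[8..16], body so far='8obn9zhbs2ulnc8w'
Chunk 3: stream[26..27]='1' size=0x1=1, data at stream[29..30]='k' -> body[16..17], body so far='8obn9zhbs2ulnc8wk'
Chunk 4: stream[32..33]='0' size=0 (terminator). Final body='8obn9zhbs2ulnc8wk' (17 bytes)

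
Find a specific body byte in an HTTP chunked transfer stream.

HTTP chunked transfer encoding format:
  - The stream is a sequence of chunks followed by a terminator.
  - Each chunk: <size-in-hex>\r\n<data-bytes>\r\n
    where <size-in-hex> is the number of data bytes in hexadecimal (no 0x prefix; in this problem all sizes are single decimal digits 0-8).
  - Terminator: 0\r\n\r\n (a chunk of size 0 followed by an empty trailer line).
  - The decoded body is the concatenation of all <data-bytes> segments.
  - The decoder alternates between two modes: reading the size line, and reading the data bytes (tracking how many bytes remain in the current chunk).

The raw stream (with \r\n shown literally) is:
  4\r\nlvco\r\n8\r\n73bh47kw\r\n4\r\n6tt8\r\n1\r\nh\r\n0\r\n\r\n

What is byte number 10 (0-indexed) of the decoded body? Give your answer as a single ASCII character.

Chunk 1: stream[0..1]='4' size=0x4=4, data at stream[3..7]='lvco' -> body[0..4], body so far='lvco'
Chunk 2: stream[9..10]='8' size=0x8=8, data at stream[12..20]='73bh47kw' -> body[4..12], body so far='lvco73bh47kw'
Chunk 3: stream[22..23]='4' size=0x4=4, data at stream[25..29]='6tt8' -> body[12..16], body so far='lvco73bh47kw6tt8'
Chunk 4: stream[31..32]='1' size=0x1=1, data at stream[34..35]='h' -> body[16..17], body so far='lvco73bh47kw6tt8h'
Chunk 5: stream[37..38]='0' size=0 (terminator). Final body='lvco73bh47kw6tt8h' (17 bytes)
Body byte 10 = 'k'

Answer: k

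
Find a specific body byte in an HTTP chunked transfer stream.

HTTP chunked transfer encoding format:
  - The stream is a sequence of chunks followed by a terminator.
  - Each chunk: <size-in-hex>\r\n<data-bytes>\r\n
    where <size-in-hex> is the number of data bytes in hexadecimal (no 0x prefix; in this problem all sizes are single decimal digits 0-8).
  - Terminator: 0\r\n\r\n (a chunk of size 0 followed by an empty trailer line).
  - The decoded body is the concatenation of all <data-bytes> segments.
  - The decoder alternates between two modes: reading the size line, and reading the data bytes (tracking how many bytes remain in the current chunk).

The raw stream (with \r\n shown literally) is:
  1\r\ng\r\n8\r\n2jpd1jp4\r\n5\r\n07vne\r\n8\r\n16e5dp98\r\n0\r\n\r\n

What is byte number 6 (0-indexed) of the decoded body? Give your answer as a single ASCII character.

Answer: j

Derivation:
Chunk 1: stream[0..1]='1' size=0x1=1, data at stream[3..4]='g' -> body[0..1], body so far='g'
Chunk 2: stream[6..7]='8' size=0x8=8, data at stream[9..17]='2jpd1jp4' -> body[1..9], body so far='g2jpd1jp4'
Chunk 3: stream[19..20]='5' size=0x5=5, data at stream[22..27]='07vne' -> body[9..14], body so far='g2jpd1jp407vne'
Chunk 4: stream[29..30]='8' size=0x8=8, data at stream[32..40]='16e5dp98' -> body[14..22], body so far='g2jpd1jp407vne16e5dp98'
Chunk 5: stream[42..43]='0' size=0 (terminator). Final body='g2jpd1jp407vne16e5dp98' (22 bytes)
Body byte 6 = 'j'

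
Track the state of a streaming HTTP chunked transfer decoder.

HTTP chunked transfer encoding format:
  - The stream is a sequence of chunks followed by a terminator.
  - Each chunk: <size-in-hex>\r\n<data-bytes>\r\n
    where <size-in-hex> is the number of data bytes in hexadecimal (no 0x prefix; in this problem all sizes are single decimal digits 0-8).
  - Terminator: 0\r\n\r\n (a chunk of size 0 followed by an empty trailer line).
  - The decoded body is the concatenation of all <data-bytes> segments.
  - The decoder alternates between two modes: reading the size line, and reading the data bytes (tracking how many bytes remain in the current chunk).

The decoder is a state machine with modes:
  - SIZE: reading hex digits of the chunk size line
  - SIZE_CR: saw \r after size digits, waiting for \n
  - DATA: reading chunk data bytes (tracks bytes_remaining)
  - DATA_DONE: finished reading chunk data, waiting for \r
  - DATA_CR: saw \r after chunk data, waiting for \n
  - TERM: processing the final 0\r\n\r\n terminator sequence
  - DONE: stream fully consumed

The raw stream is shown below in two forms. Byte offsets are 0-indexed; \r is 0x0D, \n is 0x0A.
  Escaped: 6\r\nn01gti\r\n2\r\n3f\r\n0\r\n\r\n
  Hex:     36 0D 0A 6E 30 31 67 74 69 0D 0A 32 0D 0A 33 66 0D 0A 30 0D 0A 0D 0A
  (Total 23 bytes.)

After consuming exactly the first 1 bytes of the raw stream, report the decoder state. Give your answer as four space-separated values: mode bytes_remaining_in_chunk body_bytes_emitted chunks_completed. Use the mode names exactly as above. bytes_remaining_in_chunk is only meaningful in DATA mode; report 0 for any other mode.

Answer: SIZE 0 0 0

Derivation:
Byte 0 = '6': mode=SIZE remaining=0 emitted=0 chunks_done=0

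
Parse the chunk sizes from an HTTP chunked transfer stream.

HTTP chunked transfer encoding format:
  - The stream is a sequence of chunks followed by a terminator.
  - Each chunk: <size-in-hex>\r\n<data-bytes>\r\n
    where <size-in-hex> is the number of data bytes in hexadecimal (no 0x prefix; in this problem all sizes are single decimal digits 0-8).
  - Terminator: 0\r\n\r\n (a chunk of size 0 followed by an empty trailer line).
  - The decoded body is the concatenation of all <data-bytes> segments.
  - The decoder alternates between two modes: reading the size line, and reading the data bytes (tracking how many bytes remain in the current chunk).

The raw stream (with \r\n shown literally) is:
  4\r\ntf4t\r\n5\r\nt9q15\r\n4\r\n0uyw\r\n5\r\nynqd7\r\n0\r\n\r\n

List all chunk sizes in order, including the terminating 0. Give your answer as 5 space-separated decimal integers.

Chunk 1: stream[0..1]='4' size=0x4=4, data at stream[3..7]='tf4t' -> body[0..4], body so far='tf4t'
Chunk 2: stream[9..10]='5' size=0x5=5, data at stream[12..17]='t9q15' -> body[4..9], body so far='tf4tt9q15'
Chunk 3: stream[19..20]='4' size=0x4=4, data at stream[22..26]='0uyw' -> body[9..13], body so far='tf4tt9q150uyw'
Chunk 4: stream[28..29]='5' size=0x5=5, data at stream[31..36]='ynqd7' -> body[13..18], body so far='tf4tt9q150uywynqd7'
Chunk 5: stream[38..39]='0' size=0 (terminator). Final body='tf4tt9q150uywynqd7' (18 bytes)

Answer: 4 5 4 5 0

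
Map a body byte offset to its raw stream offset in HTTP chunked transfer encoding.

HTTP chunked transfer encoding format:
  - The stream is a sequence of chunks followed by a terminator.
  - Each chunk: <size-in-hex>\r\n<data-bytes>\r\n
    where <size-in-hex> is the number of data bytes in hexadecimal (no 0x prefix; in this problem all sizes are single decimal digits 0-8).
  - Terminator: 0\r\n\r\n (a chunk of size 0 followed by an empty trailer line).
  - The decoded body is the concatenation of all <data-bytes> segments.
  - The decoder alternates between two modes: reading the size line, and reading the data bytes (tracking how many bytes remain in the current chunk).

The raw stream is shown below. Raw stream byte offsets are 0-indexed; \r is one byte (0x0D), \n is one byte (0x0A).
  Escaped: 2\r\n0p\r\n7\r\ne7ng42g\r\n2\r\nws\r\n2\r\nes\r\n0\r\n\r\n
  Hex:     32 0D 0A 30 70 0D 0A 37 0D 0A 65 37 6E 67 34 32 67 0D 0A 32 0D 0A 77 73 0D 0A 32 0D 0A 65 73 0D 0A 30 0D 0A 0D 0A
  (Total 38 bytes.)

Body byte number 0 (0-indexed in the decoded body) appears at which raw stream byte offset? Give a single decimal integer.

Chunk 1: stream[0..1]='2' size=0x2=2, data at stream[3..5]='0p' -> body[0..2], body so far='0p'
Chunk 2: stream[7..8]='7' size=0x7=7, data at stream[10..17]='e7ng42g' -> body[2..9], body so far='0pe7ng42g'
Chunk 3: stream[19..20]='2' size=0x2=2, data at stream[22..24]='ws' -> body[9..11], body so far='0pe7ng42gws'
Chunk 4: stream[26..27]='2' size=0x2=2, data at stream[29..31]='es' -> body[11..13], body so far='0pe7ng42gwses'
Chunk 5: stream[33..34]='0' size=0 (terminator). Final body='0pe7ng42gwses' (13 bytes)
Body byte 0 at stream offset 3

Answer: 3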